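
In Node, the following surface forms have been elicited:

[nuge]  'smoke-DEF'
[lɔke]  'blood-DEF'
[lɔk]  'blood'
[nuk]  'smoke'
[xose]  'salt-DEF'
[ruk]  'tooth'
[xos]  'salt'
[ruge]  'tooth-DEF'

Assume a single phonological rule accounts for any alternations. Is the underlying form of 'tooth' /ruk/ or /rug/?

/rug/

In [ruk] and [ruge] the final segment of 'tooth' alternates: [k] ~ [g].
The stem 'blood' ([lɔk], [lɔke]) shows [k] unchanged in both environments, so [k] cannot be basic with [g] derived before the DEF suffix.
The alternation reflects word-final obstruent devoicing: voiced obstruents become voiceless word-finally. /g/ is underlying.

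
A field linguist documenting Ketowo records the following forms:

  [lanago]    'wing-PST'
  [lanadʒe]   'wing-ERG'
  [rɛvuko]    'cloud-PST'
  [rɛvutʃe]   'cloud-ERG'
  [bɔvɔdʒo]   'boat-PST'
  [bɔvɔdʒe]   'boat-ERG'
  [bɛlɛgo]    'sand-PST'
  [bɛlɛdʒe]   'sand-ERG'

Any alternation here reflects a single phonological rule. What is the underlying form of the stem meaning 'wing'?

/lanag/

'wing' shows [g] ~ [dʒ] at the end of the stem ([lanago] vs [lanadʒe]).
If /dʒ/ were underlying and a rule turned it into [g] before the PST suffix, 'boat' would also alternate; but it has [dʒ] in both [bɔvɔdʒo] and [bɔvɔdʒe].
The underlying segment must be /g/; /k/ and /g/ become palato-alveolar [tʃ] and [dʒ] before a front vowel, yielding [dʒ] there.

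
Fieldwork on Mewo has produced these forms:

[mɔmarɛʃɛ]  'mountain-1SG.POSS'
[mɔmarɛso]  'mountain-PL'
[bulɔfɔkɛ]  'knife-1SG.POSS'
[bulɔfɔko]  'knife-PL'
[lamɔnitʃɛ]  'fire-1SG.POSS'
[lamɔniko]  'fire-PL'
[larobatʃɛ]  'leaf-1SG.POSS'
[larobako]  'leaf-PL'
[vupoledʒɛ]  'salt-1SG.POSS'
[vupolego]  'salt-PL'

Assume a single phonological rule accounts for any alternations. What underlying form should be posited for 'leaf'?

/larobatʃ/

'leaf' shows [tʃ] ~ [k] at the end of the stem ([larobatʃɛ] vs [larobako]).
If /k/ were underlying and a rule turned it into [tʃ] before the 1SG.POSS suffix, 'knife' would also alternate; but it has [k] in both [bulɔfɔkɛ] and [bulɔfɔko].
Therefore /tʃ/ is basic and [k] is derived by depalatalization (palato-alveolar /tʃ/, /dʒ/ and /ʃ/ become [k], [g] and [s] when no front vowel follows).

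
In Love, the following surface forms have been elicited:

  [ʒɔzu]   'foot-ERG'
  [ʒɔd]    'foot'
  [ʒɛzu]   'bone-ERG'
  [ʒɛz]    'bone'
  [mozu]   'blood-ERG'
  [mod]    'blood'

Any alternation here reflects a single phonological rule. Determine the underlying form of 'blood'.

/mod/

The stem for 'blood' ends in [z] in [mozu] but [d] in [mod].
Compare 'bone', with invariant [z] in [ʒɛzu] and [ʒɛz]: an analysis with underlying /z/ and a rule producing [d] in isolation would wrongly predict alternation here too.
The alternation reflects intervocalic spirantization: voiced stops become fricatives between vowels. /d/ is underlying.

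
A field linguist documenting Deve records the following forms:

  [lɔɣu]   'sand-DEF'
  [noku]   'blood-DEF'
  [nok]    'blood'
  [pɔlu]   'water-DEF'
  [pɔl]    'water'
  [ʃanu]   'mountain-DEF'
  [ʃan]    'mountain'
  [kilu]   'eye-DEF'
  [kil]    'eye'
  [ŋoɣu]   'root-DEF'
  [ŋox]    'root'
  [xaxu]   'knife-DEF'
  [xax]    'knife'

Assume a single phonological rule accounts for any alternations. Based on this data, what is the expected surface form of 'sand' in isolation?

The stem for 'root' ends in [ɣ] in [ŋoɣu] but [x] in [ŋox].
If /x/ were underlying and a rule turned it into [ɣ] before the DEF suffix, 'knife' would also alternate; but it has [x] in both [xaxu] and [xax].
The underlying segment must be /ɣ/; voiced obstruents become voiceless word-finally, yielding [x] there.
The one attested form of 'sand', [lɔɣu], shows underlying /lɔɣ/. Applying the same rule word-finally gives [lɔx].

[lɔx]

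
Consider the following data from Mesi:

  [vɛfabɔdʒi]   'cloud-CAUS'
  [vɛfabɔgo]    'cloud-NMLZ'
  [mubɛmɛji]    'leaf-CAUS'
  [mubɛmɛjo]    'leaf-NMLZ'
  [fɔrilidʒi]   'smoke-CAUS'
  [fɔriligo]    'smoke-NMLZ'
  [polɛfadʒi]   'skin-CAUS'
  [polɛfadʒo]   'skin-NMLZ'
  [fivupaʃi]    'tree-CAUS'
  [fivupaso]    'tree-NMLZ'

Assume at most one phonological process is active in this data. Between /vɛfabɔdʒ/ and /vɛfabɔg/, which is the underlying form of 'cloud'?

/vɛfabɔg/

The stem for 'cloud' ends in [dʒ] in [vɛfabɔdʒi] but [g] in [vɛfabɔgo].
But 'skin' keeps [dʒ] in both environments ([polɛfadʒi], [polɛfadʒo]), so there is no rule changing /dʒ/ to [g] before the NMLZ suffix.
Therefore /g/ is basic and [dʒ] is derived by palatalization before a front vowel (/g/ and /s/ become palato-alveolar [dʒ] and [ʃ] before a front vowel).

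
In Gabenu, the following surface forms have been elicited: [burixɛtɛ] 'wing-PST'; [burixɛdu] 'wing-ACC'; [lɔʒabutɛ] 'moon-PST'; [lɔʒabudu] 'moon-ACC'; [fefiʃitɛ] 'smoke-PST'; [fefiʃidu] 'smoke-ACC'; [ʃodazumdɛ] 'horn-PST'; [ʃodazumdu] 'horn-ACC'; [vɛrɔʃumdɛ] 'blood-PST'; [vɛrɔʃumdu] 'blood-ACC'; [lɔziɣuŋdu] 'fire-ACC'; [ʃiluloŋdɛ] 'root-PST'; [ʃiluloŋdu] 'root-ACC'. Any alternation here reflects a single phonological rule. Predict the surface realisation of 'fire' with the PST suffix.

[lɔziɣuŋdɛ]

The PST morpheme has two allomorphs, [-dɛ] and [-tɛ].
The ACC suffix, which begins with [d], is invariant after every stem; so [d] is not altered by any rule here.
The PST suffix is therefore /-tɛ/ underlyingly, with post-nasal voicing: voiceless stops become voiced after a nasal.
After 'fire', which ends in a nasal, the suffix surfaces as [-dɛ], giving [lɔziɣuŋdɛ].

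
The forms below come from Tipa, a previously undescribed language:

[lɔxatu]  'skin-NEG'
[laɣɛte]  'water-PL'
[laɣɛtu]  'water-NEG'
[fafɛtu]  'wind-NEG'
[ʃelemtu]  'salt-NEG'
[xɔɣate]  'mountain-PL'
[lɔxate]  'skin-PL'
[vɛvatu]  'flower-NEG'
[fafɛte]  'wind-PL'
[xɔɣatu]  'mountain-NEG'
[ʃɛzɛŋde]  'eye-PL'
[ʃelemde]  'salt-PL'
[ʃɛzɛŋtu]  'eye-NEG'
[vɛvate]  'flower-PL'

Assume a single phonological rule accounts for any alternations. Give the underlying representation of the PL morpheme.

/-de/

The PL suffix surfaces as [-de] and [-te], depending on the final segment of the stem.
The NEG suffix, which begins with [t], is invariant after every stem; so [t] is not altered by any rule here.
So the underlying form is /-de/, and voiced stops become voiceless after a vowel.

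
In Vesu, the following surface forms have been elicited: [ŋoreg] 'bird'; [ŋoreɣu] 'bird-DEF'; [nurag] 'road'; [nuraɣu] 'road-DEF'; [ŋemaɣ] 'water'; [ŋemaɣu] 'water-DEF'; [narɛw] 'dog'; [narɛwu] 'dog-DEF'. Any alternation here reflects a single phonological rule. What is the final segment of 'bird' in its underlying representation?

/g/

The root 'bird' surfaces as [ŋoreg] and [ŋoreɣu], with a stem-final [g] ~ [ɣ] alternation.
But 'water' keeps [ɣ] in both environments ([ŋemaɣ], [ŋemaɣu]), so there is no rule changing /ɣ/ to [g] in isolation.
The underlying segment must be /g/; voiced stops become fricatives between vowels, yielding [ɣ] there.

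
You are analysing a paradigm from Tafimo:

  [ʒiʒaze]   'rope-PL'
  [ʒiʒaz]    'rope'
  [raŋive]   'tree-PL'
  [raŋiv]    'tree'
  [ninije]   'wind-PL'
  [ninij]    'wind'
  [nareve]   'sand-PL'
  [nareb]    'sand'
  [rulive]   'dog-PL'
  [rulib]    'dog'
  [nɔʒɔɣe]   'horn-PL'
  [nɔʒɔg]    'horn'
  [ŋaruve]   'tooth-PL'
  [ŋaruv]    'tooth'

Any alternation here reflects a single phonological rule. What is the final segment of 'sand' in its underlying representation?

/b/

'sand' shows [v] ~ [b] at the end of the stem ([nareve] vs [nareb]).
The stem 'tooth' ([ŋaruve], [ŋaruv]) shows [v] unchanged in both environments, so [v] cannot be basic with [b] derived in isolation.
The alternation reflects intervocalic spirantization: voiced stops become fricatives between vowels. /b/ is underlying.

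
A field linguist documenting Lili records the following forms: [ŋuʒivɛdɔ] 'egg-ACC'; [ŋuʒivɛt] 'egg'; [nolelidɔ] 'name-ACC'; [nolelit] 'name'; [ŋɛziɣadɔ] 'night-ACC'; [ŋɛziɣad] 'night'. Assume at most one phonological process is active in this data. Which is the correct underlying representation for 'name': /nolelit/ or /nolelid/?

'name' shows [d] ~ [t] at the end of the stem ([nolelidɔ] vs [nolelit]).
Compare 'night', with invariant [d] in [ŋɛziɣadɔ] and [ŋɛziɣad]: an analysis with underlying /d/ and a rule producing [t] in isolation would wrongly predict alternation here too.
So /t/ is underlying, and a rule of intervocalic voicing — voiceless stops become voiced between vowels — gives [d].

/nolelit/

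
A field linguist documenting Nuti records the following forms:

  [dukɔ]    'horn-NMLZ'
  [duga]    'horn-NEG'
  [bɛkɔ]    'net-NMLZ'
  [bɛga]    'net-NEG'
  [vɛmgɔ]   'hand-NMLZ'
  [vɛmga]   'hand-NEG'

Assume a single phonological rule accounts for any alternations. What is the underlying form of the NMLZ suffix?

The NMLZ morpheme has two allomorphs, [-gɔ] and [-kɔ].
By contrast the NEG suffix keeps its initial [g] throughout — that segment must be underlying.
The NMLZ suffix is therefore /-kɔ/ underlyingly, with post-nasal voicing: voiceless stops become voiced after a nasal.

/-kɔ/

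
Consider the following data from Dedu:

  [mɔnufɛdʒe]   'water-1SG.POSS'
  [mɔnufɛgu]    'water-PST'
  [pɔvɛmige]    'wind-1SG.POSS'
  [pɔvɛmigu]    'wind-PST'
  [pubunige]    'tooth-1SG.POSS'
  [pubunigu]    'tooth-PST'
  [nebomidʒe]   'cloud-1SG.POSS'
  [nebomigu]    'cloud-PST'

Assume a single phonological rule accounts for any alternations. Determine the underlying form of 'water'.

/mɔnufɛdʒ/

'water' shows [dʒ] ~ [g] at the end of the stem ([mɔnufɛdʒe] vs [mɔnufɛgu]).
The stem 'wind' ([pɔvɛmige], [pɔvɛmigu]) shows [g] unchanged in both environments, so [g] cannot be basic with [dʒ] derived before the 1SG.POSS suffix.
Therefore /dʒ/ is basic and [g] is derived by depalatalization (palato-alveolar /dʒ/ becomes [g] when no front vowel follows).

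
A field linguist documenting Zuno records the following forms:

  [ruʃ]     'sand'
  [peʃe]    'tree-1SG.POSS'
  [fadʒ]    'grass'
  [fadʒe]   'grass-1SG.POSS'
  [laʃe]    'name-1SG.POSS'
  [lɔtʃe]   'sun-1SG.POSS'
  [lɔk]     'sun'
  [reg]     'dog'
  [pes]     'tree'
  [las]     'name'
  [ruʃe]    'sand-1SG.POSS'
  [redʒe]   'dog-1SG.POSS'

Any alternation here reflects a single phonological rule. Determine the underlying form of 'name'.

The stem for 'name' ends in [s] in [las] but [ʃ] in [laʃe].
The stem 'sand' ([ruʃ], [ruʃe]) shows [ʃ] unchanged in both environments, so [ʃ] cannot be basic with [s] derived in isolation.
So /s/ is underlying, and a rule of palatalization before a front vowel — /k/, /g/ and /s/ become palato-alveolar [tʃ], [dʒ] and [ʃ] before a front vowel — gives [ʃ].

/las/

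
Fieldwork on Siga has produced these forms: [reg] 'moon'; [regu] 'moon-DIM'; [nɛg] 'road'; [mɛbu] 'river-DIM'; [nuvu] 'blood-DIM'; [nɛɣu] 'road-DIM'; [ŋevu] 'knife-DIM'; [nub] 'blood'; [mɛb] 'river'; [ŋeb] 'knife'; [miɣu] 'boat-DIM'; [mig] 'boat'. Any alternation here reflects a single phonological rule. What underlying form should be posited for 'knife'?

'knife' shows [b] ~ [v] at the end of the stem ([ŋeb] vs [ŋevu]).
If /b/ were underlying and a rule turned it into [v] before the DIM suffix, 'river' would also alternate; but it has [b] in both [mɛb] and [mɛbu].
The alternation reflects word-final hardening: voiced fricatives become stops word-finally. /v/ is underlying.
So 'knife' = /ŋev/.

/ŋev/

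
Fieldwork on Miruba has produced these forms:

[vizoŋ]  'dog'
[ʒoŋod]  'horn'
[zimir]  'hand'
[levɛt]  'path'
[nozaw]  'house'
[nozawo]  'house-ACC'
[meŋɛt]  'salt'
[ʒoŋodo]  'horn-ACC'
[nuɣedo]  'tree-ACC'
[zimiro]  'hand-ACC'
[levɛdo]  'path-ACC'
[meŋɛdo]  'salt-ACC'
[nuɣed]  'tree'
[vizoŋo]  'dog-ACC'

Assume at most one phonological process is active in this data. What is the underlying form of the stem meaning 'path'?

/levɛt/

The root 'path' surfaces as [levɛdo] and [levɛt], with a stem-final [d] ~ [t] alternation.
Compare 'horn', with invariant [d] in [ʒoŋodo] and [ʒoŋod]: an analysis with underlying /d/ and a rule producing [t] in isolation would wrongly predict alternation here too.
The alternation reflects intervocalic voicing: voiceless stops become voiced between vowels. /t/ is underlying.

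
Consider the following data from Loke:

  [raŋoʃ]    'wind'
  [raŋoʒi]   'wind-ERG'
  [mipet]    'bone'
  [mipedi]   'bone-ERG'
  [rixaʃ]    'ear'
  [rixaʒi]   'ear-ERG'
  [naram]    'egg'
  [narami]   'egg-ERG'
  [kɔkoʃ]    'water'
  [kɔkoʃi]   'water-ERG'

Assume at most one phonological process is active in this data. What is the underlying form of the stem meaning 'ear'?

/rixaʒ/

In [rixaʃ] and [rixaʒi] the final segment of 'ear' alternates: [ʃ] ~ [ʒ].
The stem 'water' ([kɔkoʃ], [kɔkoʃi]) shows [ʃ] unchanged in both environments, so [ʃ] cannot be basic with [ʒ] derived before the ERG suffix.
Therefore /ʒ/ is basic and [ʃ] is derived by word-final obstruent devoicing (voiced obstruents become voiceless word-finally).
The underlying form of 'ear' is therefore /rixaʒ/.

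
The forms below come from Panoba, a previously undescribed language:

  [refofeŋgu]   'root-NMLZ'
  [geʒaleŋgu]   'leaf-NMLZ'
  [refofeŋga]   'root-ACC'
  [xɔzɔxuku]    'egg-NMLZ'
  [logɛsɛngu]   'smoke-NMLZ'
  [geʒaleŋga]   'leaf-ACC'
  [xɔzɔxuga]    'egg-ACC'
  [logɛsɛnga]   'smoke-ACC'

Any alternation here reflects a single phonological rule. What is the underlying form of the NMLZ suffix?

The NMLZ morpheme has two allomorphs, [-gu] and [-ku].
By contrast the ACC suffix keeps its initial [g] throughout — that segment must be underlying.
The NMLZ suffix is therefore /-ku/ underlyingly, with post-nasal voicing: voiceless stops become voiced after a nasal.

/-ku/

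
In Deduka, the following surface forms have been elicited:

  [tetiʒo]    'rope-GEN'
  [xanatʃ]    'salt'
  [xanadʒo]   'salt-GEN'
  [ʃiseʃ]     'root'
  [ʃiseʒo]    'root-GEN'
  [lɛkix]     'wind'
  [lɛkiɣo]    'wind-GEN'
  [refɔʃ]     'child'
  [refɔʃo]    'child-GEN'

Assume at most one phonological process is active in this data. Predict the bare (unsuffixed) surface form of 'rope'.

[tetiʃ]

'root' shows [ʃ] ~ [ʒ] at the end of the stem ([ʃiseʃ] vs [ʃiseʒo]).
If /ʃ/ were underlying and a rule turned it into [ʒ] before the GEN suffix, 'child' would also alternate; but it has [ʃ] in both [refɔʃ] and [refɔʃo].
The underlying segment must be /ʒ/; voiced obstruents become voiceless word-finally, yielding [ʃ] there.
From [tetiʒo] the stem 'rope' is /tetiʒ/; word-finally this yields [tetiʃ].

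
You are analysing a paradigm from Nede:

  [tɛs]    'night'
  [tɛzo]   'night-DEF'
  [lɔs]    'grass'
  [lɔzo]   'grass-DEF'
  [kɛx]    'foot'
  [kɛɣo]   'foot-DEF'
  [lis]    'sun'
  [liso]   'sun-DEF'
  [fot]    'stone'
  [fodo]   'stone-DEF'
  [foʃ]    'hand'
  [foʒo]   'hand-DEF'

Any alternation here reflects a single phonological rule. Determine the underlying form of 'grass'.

In [lɔs] and [lɔzo] the final segment of 'grass' alternates: [s] ~ [z].
If /s/ were underlying and a rule turned it into [z] before the DEF suffix, 'sun' would also alternate; but it has [s] in both [lis] and [liso].
So /z/ is underlying, and a rule of word-final obstruent devoicing — voiced obstruents become voiceless word-finally — gives [s].

/lɔz/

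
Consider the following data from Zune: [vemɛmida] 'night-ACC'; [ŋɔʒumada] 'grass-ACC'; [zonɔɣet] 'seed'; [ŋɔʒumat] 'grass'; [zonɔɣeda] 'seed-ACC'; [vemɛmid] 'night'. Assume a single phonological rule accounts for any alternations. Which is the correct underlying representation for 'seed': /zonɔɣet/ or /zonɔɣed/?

/zonɔɣet/

The stem for 'seed' ends in [d] in [zonɔɣeda] but [t] in [zonɔɣet].
Compare 'night', with invariant [d] in [vemɛmida] and [vemɛmid]: an analysis with underlying /d/ and a rule producing [t] in isolation would wrongly predict alternation here too.
The underlying segment must be /t/; voiceless stops become voiced between vowels, yielding [d] there.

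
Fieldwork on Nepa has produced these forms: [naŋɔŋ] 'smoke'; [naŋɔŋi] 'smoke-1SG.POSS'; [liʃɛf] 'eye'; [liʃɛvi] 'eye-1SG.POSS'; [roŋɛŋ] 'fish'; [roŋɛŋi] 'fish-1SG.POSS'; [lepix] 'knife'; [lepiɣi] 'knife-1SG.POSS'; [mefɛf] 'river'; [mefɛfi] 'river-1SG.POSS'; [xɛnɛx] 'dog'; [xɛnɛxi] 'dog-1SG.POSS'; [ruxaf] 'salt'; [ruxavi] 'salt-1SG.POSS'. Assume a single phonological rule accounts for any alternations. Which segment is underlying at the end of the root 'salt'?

The stem for 'salt' ends in [f] in [ruxaf] but [v] in [ruxavi].
The stem 'river' ([mefɛf], [mefɛfi]) shows [f] unchanged in both environments, so [f] cannot be basic with [v] derived before the 1SG.POSS suffix.
The underlying segment must be /v/; voiced obstruents become voiceless word-finally, yielding [f] there.

/v/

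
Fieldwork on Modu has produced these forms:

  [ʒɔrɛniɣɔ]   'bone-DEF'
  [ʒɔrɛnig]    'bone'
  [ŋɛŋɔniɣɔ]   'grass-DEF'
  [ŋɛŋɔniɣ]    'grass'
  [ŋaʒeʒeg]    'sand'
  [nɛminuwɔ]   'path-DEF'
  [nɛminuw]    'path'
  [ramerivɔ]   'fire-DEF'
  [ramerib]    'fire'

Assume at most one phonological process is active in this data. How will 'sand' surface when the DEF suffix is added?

[ŋaʒeʒeɣɔ]

'bone' shows [ɣ] ~ [g] at the end of the stem ([ʒɔrɛniɣɔ] vs [ʒɔrɛnig]).
The stem 'grass' ([ŋɛŋɔniɣɔ], [ŋɛŋɔniɣ]) shows [ɣ] unchanged in both environments, so [ɣ] cannot be basic with [g] derived in isolation.
So /g/ is underlying, and a rule of intervocalic spirantization — voiced stops become fricatives between vowels — gives [ɣ].
The one attested form of 'sand', [ŋaʒeʒeg], shows underlying /ŋaʒeʒeg/. Applying the same rule between vowels gives [ŋaʒeʒeɣɔ].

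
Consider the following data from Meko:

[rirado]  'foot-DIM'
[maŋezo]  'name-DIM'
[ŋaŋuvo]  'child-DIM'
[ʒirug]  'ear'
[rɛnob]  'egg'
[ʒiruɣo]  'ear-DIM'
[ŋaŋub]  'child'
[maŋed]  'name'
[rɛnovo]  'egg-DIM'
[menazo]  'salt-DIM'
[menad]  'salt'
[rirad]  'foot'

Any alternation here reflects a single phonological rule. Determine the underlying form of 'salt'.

/menaz/

In [menazo] and [menad] the final segment of 'salt' alternates: [z] ~ [d].
But 'foot' keeps [d] in both environments ([rirado], [rirad]), so there is no rule changing /d/ to [z] before the DIM suffix.
So /z/ is underlying, and a rule of word-final hardening — voiced fricatives become stops word-finally — gives [d].
The underlying form of 'salt' is therefore /menaz/.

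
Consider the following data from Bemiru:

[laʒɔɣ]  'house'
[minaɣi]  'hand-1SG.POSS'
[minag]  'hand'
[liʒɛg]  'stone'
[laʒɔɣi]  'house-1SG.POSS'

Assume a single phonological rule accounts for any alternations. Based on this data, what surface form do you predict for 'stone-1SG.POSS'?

In [minaɣi] and [minag] the final segment of 'hand' alternates: [ɣ] ~ [g].
But 'house' keeps [ɣ] in both environments ([laʒɔɣi], [laʒɔɣ]), so there is no rule changing /ɣ/ to [g] in isolation.
The alternation reflects intervocalic spirantization: voiced stops become fricatives between vowels. /g/ is underlying.
The one attested form of 'stone', [liʒɛg], shows underlying /liʒɛg/. Applying the same rule between vowels gives [liʒɛɣi].

[liʒɛɣi]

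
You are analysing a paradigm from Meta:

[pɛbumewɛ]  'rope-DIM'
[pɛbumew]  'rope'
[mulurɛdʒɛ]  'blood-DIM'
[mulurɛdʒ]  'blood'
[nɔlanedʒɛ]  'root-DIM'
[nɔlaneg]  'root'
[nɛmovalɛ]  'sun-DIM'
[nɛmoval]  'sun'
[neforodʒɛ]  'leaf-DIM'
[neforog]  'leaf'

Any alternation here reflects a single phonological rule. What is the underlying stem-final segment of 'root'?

In [nɔlanedʒɛ] and [nɔlaneg] the final segment of 'root' alternates: [dʒ] ~ [g].
If /dʒ/ were underlying and a rule turned it into [g] in isolation, 'blood' would also alternate; but it has [dʒ] in both [mulurɛdʒɛ] and [mulurɛdʒ].
The alternation reflects palatalization before a front vowel: /g/ becomes palato-alveolar [dʒ] before a front vowel. /g/ is underlying.

/g/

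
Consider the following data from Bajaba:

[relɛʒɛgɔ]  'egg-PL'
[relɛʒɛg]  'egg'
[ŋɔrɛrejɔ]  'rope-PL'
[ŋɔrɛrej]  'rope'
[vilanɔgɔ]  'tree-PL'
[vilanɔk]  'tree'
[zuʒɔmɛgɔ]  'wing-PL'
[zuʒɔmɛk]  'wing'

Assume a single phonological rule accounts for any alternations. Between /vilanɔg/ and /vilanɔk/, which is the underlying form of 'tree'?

The stem for 'tree' ends in [g] in [vilanɔgɔ] but [k] in [vilanɔk].
The stem 'egg' ([relɛʒɛgɔ], [relɛʒɛg]) shows [g] unchanged in both environments, so [g] cannot be basic with [k] derived in isolation.
The underlying segment must be /k/; voiceless stops become voiced between vowels, yielding [g] there.

/vilanɔk/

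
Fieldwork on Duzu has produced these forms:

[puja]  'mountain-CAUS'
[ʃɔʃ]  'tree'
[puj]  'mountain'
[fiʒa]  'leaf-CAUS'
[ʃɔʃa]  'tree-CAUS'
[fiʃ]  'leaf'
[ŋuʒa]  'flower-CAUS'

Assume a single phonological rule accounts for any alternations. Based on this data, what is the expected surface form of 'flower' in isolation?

The stem for 'leaf' ends in [ʒ] in [fiʒa] but [ʃ] in [fiʃ].
But 'tree' keeps [ʃ] in both environments ([ʃɔʃa], [ʃɔʃ]), so there is no rule changing /ʃ/ to [ʒ] before the CAUS suffix.
Therefore /ʒ/ is basic and [ʃ] is derived by word-final obstruent devoicing (voiced obstruents become voiceless word-finally).
The one attested form of 'flower', [ŋuʒa], shows underlying /ŋuʒ/. Applying the same rule word-finally gives [ŋuʃ].

[ŋuʃ]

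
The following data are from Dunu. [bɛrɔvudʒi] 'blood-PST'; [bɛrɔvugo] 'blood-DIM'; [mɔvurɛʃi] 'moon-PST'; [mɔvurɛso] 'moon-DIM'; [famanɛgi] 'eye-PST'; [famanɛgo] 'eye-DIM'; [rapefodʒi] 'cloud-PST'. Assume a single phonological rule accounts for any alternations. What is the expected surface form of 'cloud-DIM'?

The root 'blood' surfaces as [bɛrɔvudʒi] and [bɛrɔvugo], with a stem-final [dʒ] ~ [g] alternation.
If /g/ were underlying and a rule turned it into [dʒ] before the PST suffix, 'eye' would also alternate; but it has [g] in both [famanɛgi] and [famanɛgo].
The underlying segment must be /dʒ/; palato-alveolar /dʒ/ and /ʃ/ become [g] and [s] when no front vowel follows, yielding [g] there.
From [rapefodʒi] the stem 'cloud' is /rapefodʒ/; when no front vowel follows this yields [rapefogo].

[rapefogo]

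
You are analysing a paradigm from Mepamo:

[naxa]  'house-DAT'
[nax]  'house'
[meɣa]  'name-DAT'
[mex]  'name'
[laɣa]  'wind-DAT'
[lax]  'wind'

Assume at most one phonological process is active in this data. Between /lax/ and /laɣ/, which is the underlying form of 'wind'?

In [laɣa] and [lax] the final segment of 'wind' alternates: [ɣ] ~ [x].
If /x/ were underlying and a rule turned it into [ɣ] before the DAT suffix, 'house' would also alternate; but it has [x] in both [naxa] and [nax].
The underlying segment must be /ɣ/; voiced obstruents become voiceless word-finally, yielding [x] there.

/laɣ/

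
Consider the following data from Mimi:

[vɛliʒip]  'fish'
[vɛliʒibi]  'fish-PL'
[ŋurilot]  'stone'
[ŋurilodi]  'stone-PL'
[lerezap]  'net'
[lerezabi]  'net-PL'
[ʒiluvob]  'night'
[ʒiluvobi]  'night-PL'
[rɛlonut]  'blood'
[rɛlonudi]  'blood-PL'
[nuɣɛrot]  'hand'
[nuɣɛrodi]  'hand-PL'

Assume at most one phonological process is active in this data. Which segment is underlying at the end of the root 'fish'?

/p/

The root 'fish' surfaces as [vɛliʒip] and [vɛliʒibi], with a stem-final [p] ~ [b] alternation.
Compare 'night', with invariant [b] in [ʒiluvob] and [ʒiluvobi]: an analysis with underlying /b/ and a rule producing [p] in isolation would wrongly predict alternation here too.
The alternation reflects intervocalic voicing: voiceless stops become voiced between vowels. /p/ is underlying.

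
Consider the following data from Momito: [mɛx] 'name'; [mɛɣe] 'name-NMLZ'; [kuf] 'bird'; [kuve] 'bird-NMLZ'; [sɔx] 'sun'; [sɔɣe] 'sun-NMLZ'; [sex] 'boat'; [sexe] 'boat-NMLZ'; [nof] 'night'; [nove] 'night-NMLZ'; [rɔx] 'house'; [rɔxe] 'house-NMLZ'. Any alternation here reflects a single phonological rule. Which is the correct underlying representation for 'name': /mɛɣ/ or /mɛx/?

In [mɛx] and [mɛɣe] the final segment of 'name' alternates: [x] ~ [ɣ].
The stem 'house' ([rɔx], [rɔxe]) shows [x] unchanged in both environments, so [x] cannot be basic with [ɣ] derived before the NMLZ suffix.
The underlying segment must be /ɣ/; voiced obstruents become voiceless word-finally, yielding [x] there.

/mɛɣ/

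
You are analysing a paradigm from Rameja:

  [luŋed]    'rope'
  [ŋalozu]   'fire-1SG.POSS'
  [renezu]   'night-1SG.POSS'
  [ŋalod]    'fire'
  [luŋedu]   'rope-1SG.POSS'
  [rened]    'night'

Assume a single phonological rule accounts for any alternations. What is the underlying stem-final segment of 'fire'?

The root 'fire' surfaces as [ŋalod] and [ŋalozu], with a stem-final [d] ~ [z] alternation.
But 'rope' keeps [d] in both environments ([luŋed], [luŋedu]), so there is no rule changing /d/ to [z] before the 1SG.POSS suffix.
The underlying segment must be /z/; voiced fricatives become stops word-finally, yielding [d] there.

/z/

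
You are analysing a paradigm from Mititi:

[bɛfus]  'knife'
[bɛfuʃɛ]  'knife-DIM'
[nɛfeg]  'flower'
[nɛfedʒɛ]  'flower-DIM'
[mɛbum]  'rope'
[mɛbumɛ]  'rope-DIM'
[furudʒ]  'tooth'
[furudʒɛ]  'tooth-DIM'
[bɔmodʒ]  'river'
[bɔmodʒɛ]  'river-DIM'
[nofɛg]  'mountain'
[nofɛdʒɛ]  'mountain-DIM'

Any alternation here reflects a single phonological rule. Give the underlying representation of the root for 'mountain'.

'mountain' shows [g] ~ [dʒ] at the end of the stem ([nofɛg] vs [nofɛdʒɛ]).
The stem 'tooth' ([furudʒ], [furudʒɛ]) shows [dʒ] unchanged in both environments, so [dʒ] cannot be basic with [g] derived in isolation.
The alternation reflects palatalization before a front vowel: /g/ and /s/ become palato-alveolar [dʒ] and [ʃ] before a front vowel. /g/ is underlying.

/nofɛg/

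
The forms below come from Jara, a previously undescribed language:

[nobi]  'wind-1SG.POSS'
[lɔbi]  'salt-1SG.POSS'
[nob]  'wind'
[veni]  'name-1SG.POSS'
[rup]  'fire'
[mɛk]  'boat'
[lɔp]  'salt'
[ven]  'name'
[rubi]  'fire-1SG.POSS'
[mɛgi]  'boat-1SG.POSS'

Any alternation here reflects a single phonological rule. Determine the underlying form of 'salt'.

/lɔp/

The stem for 'salt' ends in [b] in [lɔbi] but [p] in [lɔp].
The stem 'wind' ([nobi], [nob]) shows [b] unchanged in both environments, so [b] cannot be basic with [p] derived in isolation.
The alternation reflects intervocalic voicing: voiceless stops become voiced between vowels. /p/ is underlying.
The underlying form of 'salt' is therefore /lɔp/.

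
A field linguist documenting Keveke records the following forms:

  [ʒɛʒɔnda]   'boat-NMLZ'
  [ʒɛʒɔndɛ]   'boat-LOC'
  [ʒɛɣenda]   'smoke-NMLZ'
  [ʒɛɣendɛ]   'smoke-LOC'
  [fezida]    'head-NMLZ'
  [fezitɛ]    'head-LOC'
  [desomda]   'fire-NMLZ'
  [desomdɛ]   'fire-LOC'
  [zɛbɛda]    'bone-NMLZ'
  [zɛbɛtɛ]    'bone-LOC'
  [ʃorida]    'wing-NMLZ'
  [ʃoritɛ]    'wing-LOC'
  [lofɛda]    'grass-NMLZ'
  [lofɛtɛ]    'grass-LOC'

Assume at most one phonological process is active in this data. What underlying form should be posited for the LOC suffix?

/-tɛ/

The LOC suffix surfaces as [-dɛ] and [-tɛ], depending on the final segment of the stem.
The NMLZ suffix, which begins with [d], is invariant after every stem; so [d] is not altered by any rule here.
The LOC suffix is therefore /-tɛ/ underlyingly, with post-nasal voicing: voiceless stops become voiced after a nasal.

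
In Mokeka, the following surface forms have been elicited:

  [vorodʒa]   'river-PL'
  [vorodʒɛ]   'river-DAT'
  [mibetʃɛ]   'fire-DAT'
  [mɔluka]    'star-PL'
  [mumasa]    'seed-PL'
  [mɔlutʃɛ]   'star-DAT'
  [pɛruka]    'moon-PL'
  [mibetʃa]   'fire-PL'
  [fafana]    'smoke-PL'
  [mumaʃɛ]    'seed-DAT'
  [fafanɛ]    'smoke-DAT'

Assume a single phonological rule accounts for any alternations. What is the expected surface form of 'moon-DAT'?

In [mɔlutʃɛ] and [mɔluka] the final segment of 'star' alternates: [tʃ] ~ [k].
Compare 'fire', with invariant [tʃ] in [mibetʃɛ] and [mibetʃa]: an analysis with underlying /tʃ/ and a rule producing [k] before the PL suffix would wrongly predict alternation here too.
The alternation reflects palatalization before a front vowel: /k/ and /s/ become palato-alveolar [tʃ] and [ʃ] before a front vowel. /k/ is underlying.
From [pɛruka] the stem 'moon' is /pɛruk/; before a front vowel this yields [pɛrutʃɛ].

[pɛrutʃɛ]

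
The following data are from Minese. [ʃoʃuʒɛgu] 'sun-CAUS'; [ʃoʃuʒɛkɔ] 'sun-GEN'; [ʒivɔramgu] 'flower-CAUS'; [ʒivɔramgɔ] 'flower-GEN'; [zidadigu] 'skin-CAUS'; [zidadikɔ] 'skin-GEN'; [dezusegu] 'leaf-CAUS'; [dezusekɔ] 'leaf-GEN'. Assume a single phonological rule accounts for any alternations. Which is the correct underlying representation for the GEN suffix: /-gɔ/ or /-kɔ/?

The GEN morpheme has two allomorphs, [-gɔ] and [-kɔ].
The CAUS suffix, which begins with [g], is invariant after every stem; so [g] is not altered by any rule here.
The GEN suffix is therefore /-kɔ/ underlyingly, with post-nasal voicing: voiceless stops become voiced after a nasal.

/-kɔ/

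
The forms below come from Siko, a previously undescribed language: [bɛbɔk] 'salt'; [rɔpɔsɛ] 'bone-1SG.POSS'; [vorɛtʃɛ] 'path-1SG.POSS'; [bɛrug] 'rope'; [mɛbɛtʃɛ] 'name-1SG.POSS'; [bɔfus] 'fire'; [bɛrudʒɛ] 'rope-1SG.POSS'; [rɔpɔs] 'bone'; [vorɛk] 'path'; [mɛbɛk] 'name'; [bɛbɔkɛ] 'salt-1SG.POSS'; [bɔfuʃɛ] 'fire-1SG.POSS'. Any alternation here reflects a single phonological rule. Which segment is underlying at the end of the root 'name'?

The root 'name' surfaces as [mɛbɛk] and [mɛbɛtʃɛ], with a stem-final [k] ~ [tʃ] alternation.
If /k/ were underlying and a rule turned it into [tʃ] before the 1SG.POSS suffix, 'salt' would also alternate; but it has [k] in both [bɛbɔk] and [bɛbɔkɛ].
The alternation reflects depalatalization: palato-alveolar /tʃ/, /dʒ/ and /ʃ/ become [k], [g] and [s] when no front vowel follows. /tʃ/ is underlying.

/tʃ/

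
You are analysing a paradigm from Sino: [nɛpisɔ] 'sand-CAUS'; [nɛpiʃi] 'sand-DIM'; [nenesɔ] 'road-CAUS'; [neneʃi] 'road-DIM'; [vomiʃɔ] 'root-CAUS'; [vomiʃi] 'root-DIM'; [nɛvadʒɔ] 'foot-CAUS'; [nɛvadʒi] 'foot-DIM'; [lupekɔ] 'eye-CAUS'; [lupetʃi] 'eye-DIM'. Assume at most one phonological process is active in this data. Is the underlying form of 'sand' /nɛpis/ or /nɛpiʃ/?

The stem for 'sand' ends in [s] in [nɛpisɔ] but [ʃ] in [nɛpiʃi].
If /ʃ/ were underlying and a rule turned it into [s] before the CAUS suffix, 'root' would also alternate; but it has [ʃ] in both [vomiʃɔ] and [vomiʃi].
Therefore /s/ is basic and [ʃ] is derived by palatalization before a front vowel (/k/ and /s/ become palato-alveolar [tʃ] and [ʃ] before a front vowel).

/nɛpis/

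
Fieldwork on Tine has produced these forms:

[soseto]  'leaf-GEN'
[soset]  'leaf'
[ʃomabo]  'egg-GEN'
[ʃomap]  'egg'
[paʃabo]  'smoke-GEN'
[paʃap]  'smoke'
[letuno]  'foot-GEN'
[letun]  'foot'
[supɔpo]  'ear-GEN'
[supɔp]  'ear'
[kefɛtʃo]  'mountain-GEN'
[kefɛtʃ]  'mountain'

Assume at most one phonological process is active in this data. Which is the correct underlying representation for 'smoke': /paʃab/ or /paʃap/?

/paʃab/

In [paʃabo] and [paʃap] the final segment of 'smoke' alternates: [b] ~ [p].
But 'ear' keeps [p] in both environments ([supɔpo], [supɔp]), so there is no rule changing /p/ to [b] before the GEN suffix.
The underlying segment must be /b/; voiced obstruents become voiceless word-finally, yielding [p] there.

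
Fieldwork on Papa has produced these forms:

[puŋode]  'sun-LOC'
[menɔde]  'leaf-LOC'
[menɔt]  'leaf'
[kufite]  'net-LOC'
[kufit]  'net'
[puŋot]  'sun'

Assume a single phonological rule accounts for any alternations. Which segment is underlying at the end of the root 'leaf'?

/d/

In [menɔt] and [menɔde] the final segment of 'leaf' alternates: [t] ~ [d].
Compare 'net', with invariant [t] in [kufit] and [kufite]: an analysis with underlying /t/ and a rule producing [d] before the LOC suffix would wrongly predict alternation here too.
So /d/ is underlying, and a rule of word-final obstruent devoicing — voiced obstruents become voiceless word-finally — gives [t].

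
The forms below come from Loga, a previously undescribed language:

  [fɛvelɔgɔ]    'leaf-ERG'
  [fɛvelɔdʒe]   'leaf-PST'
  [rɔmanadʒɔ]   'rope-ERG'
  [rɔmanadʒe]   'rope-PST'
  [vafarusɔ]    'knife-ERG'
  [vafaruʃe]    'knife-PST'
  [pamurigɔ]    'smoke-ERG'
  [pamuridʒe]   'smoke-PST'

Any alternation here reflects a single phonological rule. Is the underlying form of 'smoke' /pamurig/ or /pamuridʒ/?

In [pamurigɔ] and [pamuridʒe] the final segment of 'smoke' alternates: [g] ~ [dʒ].
The stem 'rope' ([rɔmanadʒɔ], [rɔmanadʒe]) shows [dʒ] unchanged in both environments, so [dʒ] cannot be basic with [g] derived before the ERG suffix.
The alternation reflects palatalization before a front vowel: /g/ and /s/ become palato-alveolar [dʒ] and [ʃ] before a front vowel. /g/ is underlying.

/pamurig/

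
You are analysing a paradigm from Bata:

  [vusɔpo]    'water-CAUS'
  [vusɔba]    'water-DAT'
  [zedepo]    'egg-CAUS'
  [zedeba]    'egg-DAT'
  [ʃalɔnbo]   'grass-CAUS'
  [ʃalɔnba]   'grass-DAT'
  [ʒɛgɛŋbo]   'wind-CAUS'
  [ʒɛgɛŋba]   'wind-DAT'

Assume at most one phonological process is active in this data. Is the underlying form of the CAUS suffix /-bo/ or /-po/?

The CAUS suffix surfaces as [-bo] and [-po], depending on the final segment of the stem.
By contrast the DAT suffix keeps its initial [b] throughout — that segment must be underlying.
The CAUS suffix is therefore /-po/ underlyingly, with post-nasal voicing: voiceless stops become voiced after a nasal.

/-po/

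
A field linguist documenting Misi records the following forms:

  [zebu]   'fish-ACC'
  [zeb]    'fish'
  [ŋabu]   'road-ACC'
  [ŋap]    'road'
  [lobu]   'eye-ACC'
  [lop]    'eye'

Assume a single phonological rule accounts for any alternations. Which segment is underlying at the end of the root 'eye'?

The root 'eye' surfaces as [lobu] and [lop], with a stem-final [b] ~ [p] alternation.
If /b/ were underlying and a rule turned it into [p] in isolation, 'fish' would also alternate; but it has [b] in both [zebu] and [zeb].
Therefore /p/ is basic and [b] is derived by intervocalic voicing (voiceless stops become voiced between vowels).

/p/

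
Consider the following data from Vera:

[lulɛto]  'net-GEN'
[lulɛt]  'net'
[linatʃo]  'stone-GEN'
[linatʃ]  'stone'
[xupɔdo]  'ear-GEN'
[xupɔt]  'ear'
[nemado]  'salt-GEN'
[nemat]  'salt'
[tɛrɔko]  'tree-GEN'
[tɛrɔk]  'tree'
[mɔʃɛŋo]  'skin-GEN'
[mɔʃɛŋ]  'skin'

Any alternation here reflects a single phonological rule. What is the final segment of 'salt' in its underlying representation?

The stem for 'salt' ends in [d] in [nemado] but [t] in [nemat].
The stem 'net' ([lulɛto], [lulɛt]) shows [t] unchanged in both environments, so [t] cannot be basic with [d] derived before the GEN suffix.
Therefore /d/ is basic and [t] is derived by word-final obstruent devoicing (voiced obstruents become voiceless word-finally).

/d/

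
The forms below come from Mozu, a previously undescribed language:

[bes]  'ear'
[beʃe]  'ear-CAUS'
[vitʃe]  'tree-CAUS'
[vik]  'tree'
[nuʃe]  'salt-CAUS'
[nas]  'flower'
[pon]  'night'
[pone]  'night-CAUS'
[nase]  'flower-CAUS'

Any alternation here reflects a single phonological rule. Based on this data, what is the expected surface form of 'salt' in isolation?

[nus]

The stem for 'ear' ends in [s] in [bes] but [ʃ] in [beʃe].
If /s/ were underlying and a rule turned it into [ʃ] before the CAUS suffix, 'flower' would also alternate; but it has [s] in both [nas] and [nase].
Therefore /ʃ/ is basic and [s] is derived by depalatalization (palato-alveolar /tʃ/ and /ʃ/ become [k] and [s] when no front vowel follows).
From [nuʃe] the stem 'salt' is /nuʃ/; when no front vowel follows this yields [nus].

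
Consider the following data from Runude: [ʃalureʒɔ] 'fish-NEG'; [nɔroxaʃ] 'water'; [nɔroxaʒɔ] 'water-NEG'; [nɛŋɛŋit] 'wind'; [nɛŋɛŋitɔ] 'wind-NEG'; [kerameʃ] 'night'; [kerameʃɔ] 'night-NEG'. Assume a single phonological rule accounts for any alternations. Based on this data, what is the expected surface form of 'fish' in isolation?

The root 'water' surfaces as [nɔroxaʃ] and [nɔroxaʒɔ], with a stem-final [ʃ] ~ [ʒ] alternation.
If /ʃ/ were underlying and a rule turned it into [ʒ] before the NEG suffix, 'night' would also alternate; but it has [ʃ] in both [kerameʃ] and [kerameʃɔ].
Therefore /ʒ/ is basic and [ʃ] is derived by word-final obstruent devoicing (voiced obstruents become voiceless word-finally).
The one attested form of 'fish', [ʃalureʒɔ], shows underlying /ʃalureʒ/. Applying the same rule word-finally gives [ʃalureʃ].

[ʃalureʃ]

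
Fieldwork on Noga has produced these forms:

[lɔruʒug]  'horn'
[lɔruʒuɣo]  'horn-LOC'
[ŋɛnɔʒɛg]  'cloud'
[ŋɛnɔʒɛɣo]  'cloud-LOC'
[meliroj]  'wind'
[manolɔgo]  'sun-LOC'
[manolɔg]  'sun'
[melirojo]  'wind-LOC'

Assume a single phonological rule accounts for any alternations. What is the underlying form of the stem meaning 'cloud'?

In [ŋɛnɔʒɛɣo] and [ŋɛnɔʒɛg] the final segment of 'cloud' alternates: [ɣ] ~ [g].
The stem 'sun' ([manolɔgo], [manolɔg]) shows [g] unchanged in both environments, so [g] cannot be basic with [ɣ] derived before the LOC suffix.
The underlying segment must be /ɣ/; voiced fricatives become stops word-finally, yielding [g] there.

/ŋɛnɔʒɛɣ/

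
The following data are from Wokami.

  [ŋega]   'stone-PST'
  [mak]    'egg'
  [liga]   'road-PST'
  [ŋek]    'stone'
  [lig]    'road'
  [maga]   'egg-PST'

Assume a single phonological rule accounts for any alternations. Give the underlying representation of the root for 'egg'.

/mak/

In [maga] and [mak] the final segment of 'egg' alternates: [g] ~ [k].
The stem 'road' ([liga], [lig]) shows [g] unchanged in both environments, so [g] cannot be basic with [k] derived in isolation.
The alternation reflects intervocalic voicing: voiceless stops become voiced between vowels. /k/ is underlying.
So 'egg' = /mak/.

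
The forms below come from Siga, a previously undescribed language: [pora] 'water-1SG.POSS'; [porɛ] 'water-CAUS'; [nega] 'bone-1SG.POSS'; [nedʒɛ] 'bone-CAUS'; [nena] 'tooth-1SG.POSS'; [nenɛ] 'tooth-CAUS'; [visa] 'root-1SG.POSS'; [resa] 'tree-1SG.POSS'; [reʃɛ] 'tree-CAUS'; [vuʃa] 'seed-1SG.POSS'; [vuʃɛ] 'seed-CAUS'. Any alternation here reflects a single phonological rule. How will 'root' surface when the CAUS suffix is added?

In [resa] and [reʃɛ] the final segment of 'tree' alternates: [s] ~ [ʃ].
But 'seed' keeps [ʃ] in both environments ([vuʃa], [vuʃɛ]), so there is no rule changing /ʃ/ to [s] before the 1SG.POSS suffix.
The alternation reflects palatalization before a front vowel: /g/ and /s/ become palato-alveolar [dʒ] and [ʃ] before a front vowel. /s/ is underlying.
From [visa] the stem 'root' is /vis/; before a front vowel this yields [viʃɛ].

[viʃɛ]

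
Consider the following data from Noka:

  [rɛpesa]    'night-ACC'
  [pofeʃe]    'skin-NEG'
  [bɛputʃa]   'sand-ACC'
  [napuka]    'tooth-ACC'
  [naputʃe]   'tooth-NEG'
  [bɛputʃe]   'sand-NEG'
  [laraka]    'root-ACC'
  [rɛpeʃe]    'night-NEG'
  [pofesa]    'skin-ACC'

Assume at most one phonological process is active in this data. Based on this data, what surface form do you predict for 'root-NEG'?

'tooth' shows [k] ~ [tʃ] at the end of the stem ([napuka] vs [naputʃe]).
The stem 'sand' ([bɛputʃa], [bɛputʃe]) shows [tʃ] unchanged in both environments, so [tʃ] cannot be basic with [k] derived before the ACC suffix.
So /k/ is underlying, and a rule of palatalization before a front vowel — /k/ and /s/ become palato-alveolar [tʃ] and [ʃ] before a front vowel — gives [tʃ].
From [laraka] the stem 'root' is /larak/; before a front vowel this yields [laratʃe].

[laratʃe]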